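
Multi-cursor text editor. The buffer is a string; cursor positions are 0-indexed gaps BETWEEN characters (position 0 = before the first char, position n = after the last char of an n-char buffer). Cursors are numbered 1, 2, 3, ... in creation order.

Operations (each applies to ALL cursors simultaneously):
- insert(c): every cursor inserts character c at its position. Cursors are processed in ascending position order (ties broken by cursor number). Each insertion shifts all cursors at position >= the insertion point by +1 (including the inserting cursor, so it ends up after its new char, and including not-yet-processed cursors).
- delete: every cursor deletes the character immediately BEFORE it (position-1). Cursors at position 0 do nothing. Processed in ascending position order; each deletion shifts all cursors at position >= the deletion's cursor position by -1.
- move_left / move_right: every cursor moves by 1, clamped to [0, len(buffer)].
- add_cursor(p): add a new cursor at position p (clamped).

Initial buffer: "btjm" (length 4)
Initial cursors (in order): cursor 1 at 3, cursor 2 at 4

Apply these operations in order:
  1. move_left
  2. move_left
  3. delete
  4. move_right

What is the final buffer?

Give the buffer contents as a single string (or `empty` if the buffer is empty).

After op 1 (move_left): buffer="btjm" (len 4), cursors c1@2 c2@3, authorship ....
After op 2 (move_left): buffer="btjm" (len 4), cursors c1@1 c2@2, authorship ....
After op 3 (delete): buffer="jm" (len 2), cursors c1@0 c2@0, authorship ..
After op 4 (move_right): buffer="jm" (len 2), cursors c1@1 c2@1, authorship ..

Answer: jm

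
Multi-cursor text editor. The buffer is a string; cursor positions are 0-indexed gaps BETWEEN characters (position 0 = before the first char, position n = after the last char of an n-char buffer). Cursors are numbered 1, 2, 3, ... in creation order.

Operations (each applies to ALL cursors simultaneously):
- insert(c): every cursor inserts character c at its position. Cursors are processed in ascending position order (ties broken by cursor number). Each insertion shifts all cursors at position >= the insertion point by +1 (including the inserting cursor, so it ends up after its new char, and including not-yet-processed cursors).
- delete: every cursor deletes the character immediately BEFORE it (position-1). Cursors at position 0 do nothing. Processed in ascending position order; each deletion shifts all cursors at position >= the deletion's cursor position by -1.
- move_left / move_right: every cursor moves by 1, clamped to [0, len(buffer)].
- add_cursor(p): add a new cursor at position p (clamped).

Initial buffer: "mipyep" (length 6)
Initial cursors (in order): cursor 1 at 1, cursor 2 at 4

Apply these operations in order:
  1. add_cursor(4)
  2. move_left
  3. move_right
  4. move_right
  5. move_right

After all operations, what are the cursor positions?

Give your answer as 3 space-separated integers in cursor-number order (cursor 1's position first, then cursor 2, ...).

Answer: 3 6 6

Derivation:
After op 1 (add_cursor(4)): buffer="mipyep" (len 6), cursors c1@1 c2@4 c3@4, authorship ......
After op 2 (move_left): buffer="mipyep" (len 6), cursors c1@0 c2@3 c3@3, authorship ......
After op 3 (move_right): buffer="mipyep" (len 6), cursors c1@1 c2@4 c3@4, authorship ......
After op 4 (move_right): buffer="mipyep" (len 6), cursors c1@2 c2@5 c3@5, authorship ......
After op 5 (move_right): buffer="mipyep" (len 6), cursors c1@3 c2@6 c3@6, authorship ......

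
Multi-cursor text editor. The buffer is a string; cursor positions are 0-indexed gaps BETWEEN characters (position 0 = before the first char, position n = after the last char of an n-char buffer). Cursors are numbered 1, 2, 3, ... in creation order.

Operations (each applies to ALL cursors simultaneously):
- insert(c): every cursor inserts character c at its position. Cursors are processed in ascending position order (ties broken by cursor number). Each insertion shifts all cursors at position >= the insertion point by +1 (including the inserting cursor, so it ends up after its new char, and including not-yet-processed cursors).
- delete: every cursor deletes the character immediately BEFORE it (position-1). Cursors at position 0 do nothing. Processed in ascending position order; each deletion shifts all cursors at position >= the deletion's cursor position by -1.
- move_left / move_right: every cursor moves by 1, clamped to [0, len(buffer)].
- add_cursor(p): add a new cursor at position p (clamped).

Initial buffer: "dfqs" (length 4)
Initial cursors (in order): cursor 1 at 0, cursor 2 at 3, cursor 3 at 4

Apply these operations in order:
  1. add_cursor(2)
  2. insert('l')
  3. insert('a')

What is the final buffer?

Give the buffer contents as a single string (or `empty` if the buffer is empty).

Answer: ladflaqlasla

Derivation:
After op 1 (add_cursor(2)): buffer="dfqs" (len 4), cursors c1@0 c4@2 c2@3 c3@4, authorship ....
After op 2 (insert('l')): buffer="ldflqlsl" (len 8), cursors c1@1 c4@4 c2@6 c3@8, authorship 1..4.2.3
After op 3 (insert('a')): buffer="ladflaqlasla" (len 12), cursors c1@2 c4@6 c2@9 c3@12, authorship 11..44.22.33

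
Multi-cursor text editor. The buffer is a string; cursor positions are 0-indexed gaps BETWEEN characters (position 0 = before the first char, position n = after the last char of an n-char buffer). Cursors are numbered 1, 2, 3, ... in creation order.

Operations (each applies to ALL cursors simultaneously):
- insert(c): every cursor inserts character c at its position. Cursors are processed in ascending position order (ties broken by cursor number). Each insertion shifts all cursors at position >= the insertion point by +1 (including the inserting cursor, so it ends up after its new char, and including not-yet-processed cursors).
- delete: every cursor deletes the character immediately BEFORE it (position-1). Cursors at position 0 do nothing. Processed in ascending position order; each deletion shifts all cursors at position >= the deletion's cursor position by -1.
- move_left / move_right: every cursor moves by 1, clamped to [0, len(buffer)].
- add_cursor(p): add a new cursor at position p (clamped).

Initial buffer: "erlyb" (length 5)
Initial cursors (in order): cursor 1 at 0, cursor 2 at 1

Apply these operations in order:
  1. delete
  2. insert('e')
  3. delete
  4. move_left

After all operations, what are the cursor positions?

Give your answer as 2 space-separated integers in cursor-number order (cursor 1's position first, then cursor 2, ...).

After op 1 (delete): buffer="rlyb" (len 4), cursors c1@0 c2@0, authorship ....
After op 2 (insert('e')): buffer="eerlyb" (len 6), cursors c1@2 c2@2, authorship 12....
After op 3 (delete): buffer="rlyb" (len 4), cursors c1@0 c2@0, authorship ....
After op 4 (move_left): buffer="rlyb" (len 4), cursors c1@0 c2@0, authorship ....

Answer: 0 0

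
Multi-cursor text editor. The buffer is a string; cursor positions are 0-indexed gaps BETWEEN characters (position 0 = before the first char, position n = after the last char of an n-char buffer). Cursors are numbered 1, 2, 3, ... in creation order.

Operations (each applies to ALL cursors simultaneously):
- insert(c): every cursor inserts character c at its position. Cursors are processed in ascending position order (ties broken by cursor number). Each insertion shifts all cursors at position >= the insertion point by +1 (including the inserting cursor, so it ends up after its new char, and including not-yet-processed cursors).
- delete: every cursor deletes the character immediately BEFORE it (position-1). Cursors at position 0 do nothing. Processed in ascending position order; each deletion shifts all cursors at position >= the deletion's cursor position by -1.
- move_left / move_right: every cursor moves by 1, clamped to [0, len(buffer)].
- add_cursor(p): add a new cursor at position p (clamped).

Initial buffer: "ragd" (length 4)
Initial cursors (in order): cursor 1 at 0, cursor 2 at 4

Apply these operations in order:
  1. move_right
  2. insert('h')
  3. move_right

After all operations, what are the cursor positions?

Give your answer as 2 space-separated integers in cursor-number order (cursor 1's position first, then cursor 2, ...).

Answer: 3 6

Derivation:
After op 1 (move_right): buffer="ragd" (len 4), cursors c1@1 c2@4, authorship ....
After op 2 (insert('h')): buffer="rhagdh" (len 6), cursors c1@2 c2@6, authorship .1...2
After op 3 (move_right): buffer="rhagdh" (len 6), cursors c1@3 c2@6, authorship .1...2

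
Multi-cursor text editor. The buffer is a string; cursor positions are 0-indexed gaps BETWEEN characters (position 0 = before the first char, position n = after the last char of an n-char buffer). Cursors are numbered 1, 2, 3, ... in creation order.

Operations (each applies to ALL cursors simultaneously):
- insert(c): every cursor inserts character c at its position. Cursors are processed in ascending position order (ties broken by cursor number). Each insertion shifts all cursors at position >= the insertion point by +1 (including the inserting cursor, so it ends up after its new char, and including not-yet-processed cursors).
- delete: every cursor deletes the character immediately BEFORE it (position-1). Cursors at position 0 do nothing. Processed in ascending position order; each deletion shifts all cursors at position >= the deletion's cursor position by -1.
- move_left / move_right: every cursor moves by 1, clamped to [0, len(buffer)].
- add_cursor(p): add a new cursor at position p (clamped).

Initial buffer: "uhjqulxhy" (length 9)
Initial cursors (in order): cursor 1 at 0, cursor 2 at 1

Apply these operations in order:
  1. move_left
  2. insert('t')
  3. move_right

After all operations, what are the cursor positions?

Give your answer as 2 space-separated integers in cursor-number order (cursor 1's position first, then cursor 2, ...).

After op 1 (move_left): buffer="uhjqulxhy" (len 9), cursors c1@0 c2@0, authorship .........
After op 2 (insert('t')): buffer="ttuhjqulxhy" (len 11), cursors c1@2 c2@2, authorship 12.........
After op 3 (move_right): buffer="ttuhjqulxhy" (len 11), cursors c1@3 c2@3, authorship 12.........

Answer: 3 3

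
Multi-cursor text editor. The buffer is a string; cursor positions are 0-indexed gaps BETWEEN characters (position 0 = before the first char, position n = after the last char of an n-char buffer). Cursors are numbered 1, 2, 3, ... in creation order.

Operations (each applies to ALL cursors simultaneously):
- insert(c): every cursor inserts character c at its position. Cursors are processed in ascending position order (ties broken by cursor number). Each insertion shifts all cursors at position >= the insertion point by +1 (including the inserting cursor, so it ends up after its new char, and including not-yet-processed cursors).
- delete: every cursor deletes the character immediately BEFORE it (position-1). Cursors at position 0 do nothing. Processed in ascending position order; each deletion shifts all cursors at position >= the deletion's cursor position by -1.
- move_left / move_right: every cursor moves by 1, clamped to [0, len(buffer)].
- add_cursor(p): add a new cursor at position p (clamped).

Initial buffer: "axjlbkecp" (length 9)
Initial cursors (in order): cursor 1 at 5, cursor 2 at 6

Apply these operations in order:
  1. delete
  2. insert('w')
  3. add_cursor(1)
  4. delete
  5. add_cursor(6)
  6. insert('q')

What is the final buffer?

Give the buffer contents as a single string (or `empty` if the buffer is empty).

After op 1 (delete): buffer="axjlecp" (len 7), cursors c1@4 c2@4, authorship .......
After op 2 (insert('w')): buffer="axjlwwecp" (len 9), cursors c1@6 c2@6, authorship ....12...
After op 3 (add_cursor(1)): buffer="axjlwwecp" (len 9), cursors c3@1 c1@6 c2@6, authorship ....12...
After op 4 (delete): buffer="xjlecp" (len 6), cursors c3@0 c1@3 c2@3, authorship ......
After op 5 (add_cursor(6)): buffer="xjlecp" (len 6), cursors c3@0 c1@3 c2@3 c4@6, authorship ......
After op 6 (insert('q')): buffer="qxjlqqecpq" (len 10), cursors c3@1 c1@6 c2@6 c4@10, authorship 3...12...4

Answer: qxjlqqecpq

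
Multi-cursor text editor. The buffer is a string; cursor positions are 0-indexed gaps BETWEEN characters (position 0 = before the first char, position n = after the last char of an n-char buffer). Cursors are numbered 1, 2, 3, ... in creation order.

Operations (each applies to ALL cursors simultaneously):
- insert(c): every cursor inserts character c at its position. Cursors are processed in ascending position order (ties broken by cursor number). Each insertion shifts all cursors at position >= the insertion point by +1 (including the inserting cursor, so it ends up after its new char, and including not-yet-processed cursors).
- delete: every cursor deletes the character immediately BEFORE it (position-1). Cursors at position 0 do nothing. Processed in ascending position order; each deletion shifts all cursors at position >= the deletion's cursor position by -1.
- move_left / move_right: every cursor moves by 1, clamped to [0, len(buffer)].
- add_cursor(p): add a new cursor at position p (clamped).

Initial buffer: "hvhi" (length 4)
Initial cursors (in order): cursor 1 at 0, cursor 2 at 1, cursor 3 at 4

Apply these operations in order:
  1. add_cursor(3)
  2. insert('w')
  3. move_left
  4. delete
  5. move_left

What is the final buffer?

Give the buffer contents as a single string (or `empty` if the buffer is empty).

Answer: wwvww

Derivation:
After op 1 (add_cursor(3)): buffer="hvhi" (len 4), cursors c1@0 c2@1 c4@3 c3@4, authorship ....
After op 2 (insert('w')): buffer="whwvhwiw" (len 8), cursors c1@1 c2@3 c4@6 c3@8, authorship 1.2..4.3
After op 3 (move_left): buffer="whwvhwiw" (len 8), cursors c1@0 c2@2 c4@5 c3@7, authorship 1.2..4.3
After op 4 (delete): buffer="wwvww" (len 5), cursors c1@0 c2@1 c4@3 c3@4, authorship 12.43
After op 5 (move_left): buffer="wwvww" (len 5), cursors c1@0 c2@0 c4@2 c3@3, authorship 12.43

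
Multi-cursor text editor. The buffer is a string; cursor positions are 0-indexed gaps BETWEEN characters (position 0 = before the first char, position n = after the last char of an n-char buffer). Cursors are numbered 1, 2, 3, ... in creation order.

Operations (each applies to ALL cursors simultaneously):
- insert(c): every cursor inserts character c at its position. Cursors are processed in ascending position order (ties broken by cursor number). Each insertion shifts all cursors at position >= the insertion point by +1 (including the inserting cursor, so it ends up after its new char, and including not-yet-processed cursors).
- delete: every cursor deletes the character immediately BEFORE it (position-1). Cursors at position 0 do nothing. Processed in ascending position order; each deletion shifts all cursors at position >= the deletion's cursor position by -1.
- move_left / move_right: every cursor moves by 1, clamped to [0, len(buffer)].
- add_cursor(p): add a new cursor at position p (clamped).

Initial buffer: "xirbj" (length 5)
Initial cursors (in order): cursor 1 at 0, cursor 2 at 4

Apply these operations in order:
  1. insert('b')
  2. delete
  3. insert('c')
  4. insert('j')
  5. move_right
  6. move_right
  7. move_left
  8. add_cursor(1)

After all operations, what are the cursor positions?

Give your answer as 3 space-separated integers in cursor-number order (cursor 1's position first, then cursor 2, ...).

Answer: 3 8 1

Derivation:
After op 1 (insert('b')): buffer="bxirbbj" (len 7), cursors c1@1 c2@6, authorship 1....2.
After op 2 (delete): buffer="xirbj" (len 5), cursors c1@0 c2@4, authorship .....
After op 3 (insert('c')): buffer="cxirbcj" (len 7), cursors c1@1 c2@6, authorship 1....2.
After op 4 (insert('j')): buffer="cjxirbcjj" (len 9), cursors c1@2 c2@8, authorship 11....22.
After op 5 (move_right): buffer="cjxirbcjj" (len 9), cursors c1@3 c2@9, authorship 11....22.
After op 6 (move_right): buffer="cjxirbcjj" (len 9), cursors c1@4 c2@9, authorship 11....22.
After op 7 (move_left): buffer="cjxirbcjj" (len 9), cursors c1@3 c2@8, authorship 11....22.
After op 8 (add_cursor(1)): buffer="cjxirbcjj" (len 9), cursors c3@1 c1@3 c2@8, authorship 11....22.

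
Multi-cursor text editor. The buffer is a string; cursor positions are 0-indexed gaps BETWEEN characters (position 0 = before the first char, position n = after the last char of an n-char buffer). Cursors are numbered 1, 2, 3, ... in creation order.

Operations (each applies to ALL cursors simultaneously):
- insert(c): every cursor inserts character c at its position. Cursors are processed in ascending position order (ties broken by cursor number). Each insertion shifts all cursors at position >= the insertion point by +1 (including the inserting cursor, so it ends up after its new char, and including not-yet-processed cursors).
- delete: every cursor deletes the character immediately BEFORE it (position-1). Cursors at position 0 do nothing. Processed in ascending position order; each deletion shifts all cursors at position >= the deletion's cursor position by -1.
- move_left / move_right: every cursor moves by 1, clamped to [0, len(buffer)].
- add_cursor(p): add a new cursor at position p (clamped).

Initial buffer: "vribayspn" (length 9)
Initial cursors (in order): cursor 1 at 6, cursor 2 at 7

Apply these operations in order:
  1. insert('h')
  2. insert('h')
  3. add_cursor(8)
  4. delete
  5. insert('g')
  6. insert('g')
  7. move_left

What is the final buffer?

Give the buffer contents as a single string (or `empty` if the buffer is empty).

Answer: vribayggggshggpn

Derivation:
After op 1 (insert('h')): buffer="vribayhshpn" (len 11), cursors c1@7 c2@9, authorship ......1.2..
After op 2 (insert('h')): buffer="vribayhhshhpn" (len 13), cursors c1@8 c2@11, authorship ......11.22..
After op 3 (add_cursor(8)): buffer="vribayhhshhpn" (len 13), cursors c1@8 c3@8 c2@11, authorship ......11.22..
After op 4 (delete): buffer="vribayshpn" (len 10), cursors c1@6 c3@6 c2@8, authorship .......2..
After op 5 (insert('g')): buffer="vribayggshgpn" (len 13), cursors c1@8 c3@8 c2@11, authorship ......13.22..
After op 6 (insert('g')): buffer="vribayggggshggpn" (len 16), cursors c1@10 c3@10 c2@14, authorship ......1313.222..
After op 7 (move_left): buffer="vribayggggshggpn" (len 16), cursors c1@9 c3@9 c2@13, authorship ......1313.222..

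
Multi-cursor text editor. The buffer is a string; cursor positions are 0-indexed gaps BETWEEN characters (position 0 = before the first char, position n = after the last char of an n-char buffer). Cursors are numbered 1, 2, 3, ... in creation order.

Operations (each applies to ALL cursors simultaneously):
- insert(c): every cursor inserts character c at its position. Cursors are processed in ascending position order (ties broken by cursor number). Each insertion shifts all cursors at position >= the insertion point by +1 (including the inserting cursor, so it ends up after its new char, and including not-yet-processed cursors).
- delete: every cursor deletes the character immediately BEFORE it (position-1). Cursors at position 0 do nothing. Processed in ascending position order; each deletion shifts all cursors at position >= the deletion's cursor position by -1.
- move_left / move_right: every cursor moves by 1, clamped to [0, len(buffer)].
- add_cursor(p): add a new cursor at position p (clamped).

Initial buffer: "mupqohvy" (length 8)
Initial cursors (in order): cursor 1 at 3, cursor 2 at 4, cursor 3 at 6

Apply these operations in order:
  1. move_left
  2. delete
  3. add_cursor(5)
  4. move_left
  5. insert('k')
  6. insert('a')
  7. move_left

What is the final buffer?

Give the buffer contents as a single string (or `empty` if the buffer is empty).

Answer: kkaamkaqhvkay

Derivation:
After op 1 (move_left): buffer="mupqohvy" (len 8), cursors c1@2 c2@3 c3@5, authorship ........
After op 2 (delete): buffer="mqhvy" (len 5), cursors c1@1 c2@1 c3@2, authorship .....
After op 3 (add_cursor(5)): buffer="mqhvy" (len 5), cursors c1@1 c2@1 c3@2 c4@5, authorship .....
After op 4 (move_left): buffer="mqhvy" (len 5), cursors c1@0 c2@0 c3@1 c4@4, authorship .....
After op 5 (insert('k')): buffer="kkmkqhvky" (len 9), cursors c1@2 c2@2 c3@4 c4@8, authorship 12.3...4.
After op 6 (insert('a')): buffer="kkaamkaqhvkay" (len 13), cursors c1@4 c2@4 c3@7 c4@12, authorship 1212.33...44.
After op 7 (move_left): buffer="kkaamkaqhvkay" (len 13), cursors c1@3 c2@3 c3@6 c4@11, authorship 1212.33...44.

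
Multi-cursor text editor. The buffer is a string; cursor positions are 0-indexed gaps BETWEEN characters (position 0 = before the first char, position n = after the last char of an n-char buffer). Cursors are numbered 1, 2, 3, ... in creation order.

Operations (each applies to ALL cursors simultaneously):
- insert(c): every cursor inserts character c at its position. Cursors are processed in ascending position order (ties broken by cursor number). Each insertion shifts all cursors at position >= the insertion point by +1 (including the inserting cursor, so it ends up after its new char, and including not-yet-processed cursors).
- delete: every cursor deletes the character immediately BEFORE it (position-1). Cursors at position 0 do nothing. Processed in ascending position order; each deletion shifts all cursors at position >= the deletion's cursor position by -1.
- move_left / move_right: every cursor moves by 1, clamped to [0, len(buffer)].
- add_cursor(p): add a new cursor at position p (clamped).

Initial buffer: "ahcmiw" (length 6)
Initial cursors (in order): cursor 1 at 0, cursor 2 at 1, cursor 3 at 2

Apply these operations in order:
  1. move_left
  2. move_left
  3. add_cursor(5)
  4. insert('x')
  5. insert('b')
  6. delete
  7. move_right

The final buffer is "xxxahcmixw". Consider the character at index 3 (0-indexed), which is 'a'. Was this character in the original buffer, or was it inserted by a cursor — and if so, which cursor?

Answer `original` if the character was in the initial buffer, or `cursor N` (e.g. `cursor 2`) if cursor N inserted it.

Answer: original

Derivation:
After op 1 (move_left): buffer="ahcmiw" (len 6), cursors c1@0 c2@0 c3@1, authorship ......
After op 2 (move_left): buffer="ahcmiw" (len 6), cursors c1@0 c2@0 c3@0, authorship ......
After op 3 (add_cursor(5)): buffer="ahcmiw" (len 6), cursors c1@0 c2@0 c3@0 c4@5, authorship ......
After op 4 (insert('x')): buffer="xxxahcmixw" (len 10), cursors c1@3 c2@3 c3@3 c4@9, authorship 123.....4.
After op 5 (insert('b')): buffer="xxxbbbahcmixbw" (len 14), cursors c1@6 c2@6 c3@6 c4@13, authorship 123123.....44.
After op 6 (delete): buffer="xxxahcmixw" (len 10), cursors c1@3 c2@3 c3@3 c4@9, authorship 123.....4.
After op 7 (move_right): buffer="xxxahcmixw" (len 10), cursors c1@4 c2@4 c3@4 c4@10, authorship 123.....4.
Authorship (.=original, N=cursor N): 1 2 3 . . . . . 4 .
Index 3: author = original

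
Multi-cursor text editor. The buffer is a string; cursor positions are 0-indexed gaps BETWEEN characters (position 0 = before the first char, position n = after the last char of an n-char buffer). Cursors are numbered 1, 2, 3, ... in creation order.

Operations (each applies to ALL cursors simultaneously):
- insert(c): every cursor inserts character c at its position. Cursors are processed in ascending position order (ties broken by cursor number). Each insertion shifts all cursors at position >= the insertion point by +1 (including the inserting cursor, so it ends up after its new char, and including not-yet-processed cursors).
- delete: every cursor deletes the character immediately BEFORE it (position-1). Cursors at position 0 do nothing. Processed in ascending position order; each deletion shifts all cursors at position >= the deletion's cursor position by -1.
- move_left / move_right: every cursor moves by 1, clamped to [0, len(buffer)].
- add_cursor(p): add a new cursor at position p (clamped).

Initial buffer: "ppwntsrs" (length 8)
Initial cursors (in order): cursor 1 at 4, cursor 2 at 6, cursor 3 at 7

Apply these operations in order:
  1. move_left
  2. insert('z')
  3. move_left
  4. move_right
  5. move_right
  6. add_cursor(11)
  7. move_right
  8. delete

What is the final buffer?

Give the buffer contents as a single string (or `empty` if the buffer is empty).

After op 1 (move_left): buffer="ppwntsrs" (len 8), cursors c1@3 c2@5 c3@6, authorship ........
After op 2 (insert('z')): buffer="ppwzntzszrs" (len 11), cursors c1@4 c2@7 c3@9, authorship ...1..2.3..
After op 3 (move_left): buffer="ppwzntzszrs" (len 11), cursors c1@3 c2@6 c3@8, authorship ...1..2.3..
After op 4 (move_right): buffer="ppwzntzszrs" (len 11), cursors c1@4 c2@7 c3@9, authorship ...1..2.3..
After op 5 (move_right): buffer="ppwzntzszrs" (len 11), cursors c1@5 c2@8 c3@10, authorship ...1..2.3..
After op 6 (add_cursor(11)): buffer="ppwzntzszrs" (len 11), cursors c1@5 c2@8 c3@10 c4@11, authorship ...1..2.3..
After op 7 (move_right): buffer="ppwzntzszrs" (len 11), cursors c1@6 c2@9 c3@11 c4@11, authorship ...1..2.3..
After op 8 (delete): buffer="ppwznzs" (len 7), cursors c1@5 c2@7 c3@7 c4@7, authorship ...1.2.

Answer: ppwznzs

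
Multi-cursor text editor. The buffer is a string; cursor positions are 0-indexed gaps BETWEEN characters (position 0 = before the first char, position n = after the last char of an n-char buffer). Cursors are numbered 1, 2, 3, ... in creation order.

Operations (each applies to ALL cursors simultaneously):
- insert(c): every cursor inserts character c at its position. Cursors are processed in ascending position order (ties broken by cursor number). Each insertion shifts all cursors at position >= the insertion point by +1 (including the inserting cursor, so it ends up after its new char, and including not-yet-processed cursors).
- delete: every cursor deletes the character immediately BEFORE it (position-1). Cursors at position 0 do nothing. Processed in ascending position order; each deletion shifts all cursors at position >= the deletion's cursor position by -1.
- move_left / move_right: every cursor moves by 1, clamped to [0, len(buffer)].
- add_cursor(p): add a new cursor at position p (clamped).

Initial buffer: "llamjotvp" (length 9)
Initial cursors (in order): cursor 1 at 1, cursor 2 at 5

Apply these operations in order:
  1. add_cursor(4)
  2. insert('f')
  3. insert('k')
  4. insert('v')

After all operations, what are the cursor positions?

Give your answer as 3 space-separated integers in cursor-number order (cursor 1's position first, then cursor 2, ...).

Answer: 4 14 10

Derivation:
After op 1 (add_cursor(4)): buffer="llamjotvp" (len 9), cursors c1@1 c3@4 c2@5, authorship .........
After op 2 (insert('f')): buffer="lflamfjfotvp" (len 12), cursors c1@2 c3@6 c2@8, authorship .1...3.2....
After op 3 (insert('k')): buffer="lfklamfkjfkotvp" (len 15), cursors c1@3 c3@8 c2@11, authorship .11...33.22....
After op 4 (insert('v')): buffer="lfkvlamfkvjfkvotvp" (len 18), cursors c1@4 c3@10 c2@14, authorship .111...333.222....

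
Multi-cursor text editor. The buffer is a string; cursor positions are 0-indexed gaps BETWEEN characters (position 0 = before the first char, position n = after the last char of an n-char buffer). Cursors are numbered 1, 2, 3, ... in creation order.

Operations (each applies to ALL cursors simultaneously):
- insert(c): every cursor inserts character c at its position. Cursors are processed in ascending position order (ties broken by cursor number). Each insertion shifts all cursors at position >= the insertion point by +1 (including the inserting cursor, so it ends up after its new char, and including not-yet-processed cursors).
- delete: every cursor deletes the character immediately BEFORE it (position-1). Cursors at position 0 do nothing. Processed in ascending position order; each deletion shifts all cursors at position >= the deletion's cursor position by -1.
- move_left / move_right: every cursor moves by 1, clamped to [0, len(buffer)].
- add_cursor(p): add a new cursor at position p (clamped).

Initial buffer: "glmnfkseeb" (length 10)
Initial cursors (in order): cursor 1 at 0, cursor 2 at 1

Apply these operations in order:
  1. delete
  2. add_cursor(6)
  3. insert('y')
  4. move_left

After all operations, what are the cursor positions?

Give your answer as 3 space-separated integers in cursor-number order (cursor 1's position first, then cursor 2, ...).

After op 1 (delete): buffer="lmnfkseeb" (len 9), cursors c1@0 c2@0, authorship .........
After op 2 (add_cursor(6)): buffer="lmnfkseeb" (len 9), cursors c1@0 c2@0 c3@6, authorship .........
After op 3 (insert('y')): buffer="yylmnfksyeeb" (len 12), cursors c1@2 c2@2 c3@9, authorship 12......3...
After op 4 (move_left): buffer="yylmnfksyeeb" (len 12), cursors c1@1 c2@1 c3@8, authorship 12......3...

Answer: 1 1 8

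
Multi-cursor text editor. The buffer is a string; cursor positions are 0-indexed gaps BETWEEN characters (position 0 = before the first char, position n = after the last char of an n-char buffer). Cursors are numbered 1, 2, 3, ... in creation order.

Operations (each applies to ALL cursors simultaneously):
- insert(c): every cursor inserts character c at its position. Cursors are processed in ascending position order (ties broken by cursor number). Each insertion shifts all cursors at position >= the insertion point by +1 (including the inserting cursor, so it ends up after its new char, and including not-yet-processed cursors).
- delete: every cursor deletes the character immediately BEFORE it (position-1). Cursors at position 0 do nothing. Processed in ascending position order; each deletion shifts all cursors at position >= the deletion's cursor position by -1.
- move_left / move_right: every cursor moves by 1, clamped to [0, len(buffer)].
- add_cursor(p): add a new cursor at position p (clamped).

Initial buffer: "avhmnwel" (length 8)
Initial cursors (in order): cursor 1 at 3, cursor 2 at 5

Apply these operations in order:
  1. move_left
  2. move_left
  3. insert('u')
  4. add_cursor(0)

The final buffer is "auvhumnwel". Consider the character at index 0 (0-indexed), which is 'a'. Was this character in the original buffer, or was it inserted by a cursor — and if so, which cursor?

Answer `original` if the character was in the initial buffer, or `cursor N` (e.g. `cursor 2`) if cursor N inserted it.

After op 1 (move_left): buffer="avhmnwel" (len 8), cursors c1@2 c2@4, authorship ........
After op 2 (move_left): buffer="avhmnwel" (len 8), cursors c1@1 c2@3, authorship ........
After op 3 (insert('u')): buffer="auvhumnwel" (len 10), cursors c1@2 c2@5, authorship .1..2.....
After op 4 (add_cursor(0)): buffer="auvhumnwel" (len 10), cursors c3@0 c1@2 c2@5, authorship .1..2.....
Authorship (.=original, N=cursor N): . 1 . . 2 . . . . .
Index 0: author = original

Answer: original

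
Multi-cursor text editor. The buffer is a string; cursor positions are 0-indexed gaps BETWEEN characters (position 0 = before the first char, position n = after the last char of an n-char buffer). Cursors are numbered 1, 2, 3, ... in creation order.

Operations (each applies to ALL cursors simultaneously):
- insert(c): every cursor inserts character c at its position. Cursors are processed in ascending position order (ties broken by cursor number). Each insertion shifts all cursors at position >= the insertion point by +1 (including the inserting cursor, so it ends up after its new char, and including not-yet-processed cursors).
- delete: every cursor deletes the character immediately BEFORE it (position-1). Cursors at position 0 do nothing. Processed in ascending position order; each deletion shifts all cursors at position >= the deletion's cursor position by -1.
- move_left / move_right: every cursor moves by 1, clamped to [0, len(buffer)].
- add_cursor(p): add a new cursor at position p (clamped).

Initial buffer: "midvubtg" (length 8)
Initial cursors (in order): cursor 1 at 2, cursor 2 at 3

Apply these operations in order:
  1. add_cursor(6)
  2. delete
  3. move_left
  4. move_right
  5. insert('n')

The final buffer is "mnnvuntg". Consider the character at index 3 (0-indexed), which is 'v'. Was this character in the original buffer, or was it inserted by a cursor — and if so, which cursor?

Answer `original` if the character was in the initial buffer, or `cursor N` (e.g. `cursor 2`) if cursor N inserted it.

Answer: original

Derivation:
After op 1 (add_cursor(6)): buffer="midvubtg" (len 8), cursors c1@2 c2@3 c3@6, authorship ........
After op 2 (delete): buffer="mvutg" (len 5), cursors c1@1 c2@1 c3@3, authorship .....
After op 3 (move_left): buffer="mvutg" (len 5), cursors c1@0 c2@0 c3@2, authorship .....
After op 4 (move_right): buffer="mvutg" (len 5), cursors c1@1 c2@1 c3@3, authorship .....
After op 5 (insert('n')): buffer="mnnvuntg" (len 8), cursors c1@3 c2@3 c3@6, authorship .12..3..
Authorship (.=original, N=cursor N): . 1 2 . . 3 . .
Index 3: author = original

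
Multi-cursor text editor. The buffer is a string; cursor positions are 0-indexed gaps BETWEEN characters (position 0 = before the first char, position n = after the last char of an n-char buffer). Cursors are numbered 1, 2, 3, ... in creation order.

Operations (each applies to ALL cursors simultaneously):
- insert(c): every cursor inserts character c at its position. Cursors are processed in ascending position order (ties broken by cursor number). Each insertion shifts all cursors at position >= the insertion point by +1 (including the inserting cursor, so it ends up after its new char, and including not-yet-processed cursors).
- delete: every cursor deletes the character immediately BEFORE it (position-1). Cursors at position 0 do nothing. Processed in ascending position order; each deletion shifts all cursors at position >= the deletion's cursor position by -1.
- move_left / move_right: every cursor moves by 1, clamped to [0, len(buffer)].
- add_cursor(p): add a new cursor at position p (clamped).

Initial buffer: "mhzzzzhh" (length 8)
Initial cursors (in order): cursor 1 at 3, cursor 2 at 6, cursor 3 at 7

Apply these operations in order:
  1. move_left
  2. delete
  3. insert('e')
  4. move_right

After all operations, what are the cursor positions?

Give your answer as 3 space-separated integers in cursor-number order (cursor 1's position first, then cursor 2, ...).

Answer: 3 7 7

Derivation:
After op 1 (move_left): buffer="mhzzzzhh" (len 8), cursors c1@2 c2@5 c3@6, authorship ........
After op 2 (delete): buffer="mzzhh" (len 5), cursors c1@1 c2@3 c3@3, authorship .....
After op 3 (insert('e')): buffer="mezzeehh" (len 8), cursors c1@2 c2@6 c3@6, authorship .1..23..
After op 4 (move_right): buffer="mezzeehh" (len 8), cursors c1@3 c2@7 c3@7, authorship .1..23..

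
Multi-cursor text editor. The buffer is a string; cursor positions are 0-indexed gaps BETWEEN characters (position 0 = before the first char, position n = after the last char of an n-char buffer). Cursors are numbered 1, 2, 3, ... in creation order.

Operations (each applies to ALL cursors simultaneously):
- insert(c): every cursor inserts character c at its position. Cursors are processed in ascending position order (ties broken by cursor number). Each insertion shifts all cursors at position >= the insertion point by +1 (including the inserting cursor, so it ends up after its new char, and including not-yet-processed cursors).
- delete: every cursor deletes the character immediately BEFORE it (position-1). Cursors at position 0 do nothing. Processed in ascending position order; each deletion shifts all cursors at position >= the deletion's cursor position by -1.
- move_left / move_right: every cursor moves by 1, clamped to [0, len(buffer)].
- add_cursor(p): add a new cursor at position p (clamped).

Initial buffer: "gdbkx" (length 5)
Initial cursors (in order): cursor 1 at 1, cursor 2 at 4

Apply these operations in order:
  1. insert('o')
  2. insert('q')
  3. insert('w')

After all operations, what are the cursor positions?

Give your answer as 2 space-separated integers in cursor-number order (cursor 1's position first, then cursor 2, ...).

Answer: 4 10

Derivation:
After op 1 (insert('o')): buffer="godbkox" (len 7), cursors c1@2 c2@6, authorship .1...2.
After op 2 (insert('q')): buffer="goqdbkoqx" (len 9), cursors c1@3 c2@8, authorship .11...22.
After op 3 (insert('w')): buffer="goqwdbkoqwx" (len 11), cursors c1@4 c2@10, authorship .111...222.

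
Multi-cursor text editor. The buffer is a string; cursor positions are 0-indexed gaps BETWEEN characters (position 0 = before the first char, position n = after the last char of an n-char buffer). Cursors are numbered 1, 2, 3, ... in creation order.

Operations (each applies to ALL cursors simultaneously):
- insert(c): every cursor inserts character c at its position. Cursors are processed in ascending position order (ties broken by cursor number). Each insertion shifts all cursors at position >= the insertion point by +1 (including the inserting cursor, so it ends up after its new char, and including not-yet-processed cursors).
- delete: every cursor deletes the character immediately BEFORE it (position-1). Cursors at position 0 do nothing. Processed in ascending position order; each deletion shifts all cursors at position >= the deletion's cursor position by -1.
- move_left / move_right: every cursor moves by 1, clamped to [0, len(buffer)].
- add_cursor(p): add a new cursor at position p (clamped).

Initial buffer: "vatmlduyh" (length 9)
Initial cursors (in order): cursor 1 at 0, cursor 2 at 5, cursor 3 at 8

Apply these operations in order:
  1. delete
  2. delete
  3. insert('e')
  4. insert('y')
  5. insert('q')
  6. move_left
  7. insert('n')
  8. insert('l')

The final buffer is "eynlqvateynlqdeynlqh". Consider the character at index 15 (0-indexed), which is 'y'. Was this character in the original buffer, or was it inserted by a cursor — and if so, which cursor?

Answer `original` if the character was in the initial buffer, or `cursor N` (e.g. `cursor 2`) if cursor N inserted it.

After op 1 (delete): buffer="vatmduh" (len 7), cursors c1@0 c2@4 c3@6, authorship .......
After op 2 (delete): buffer="vatdh" (len 5), cursors c1@0 c2@3 c3@4, authorship .....
After op 3 (insert('e')): buffer="evatedeh" (len 8), cursors c1@1 c2@5 c3@7, authorship 1...2.3.
After op 4 (insert('y')): buffer="eyvateydeyh" (len 11), cursors c1@2 c2@7 c3@10, authorship 11...22.33.
After op 5 (insert('q')): buffer="eyqvateyqdeyqh" (len 14), cursors c1@3 c2@9 c3@13, authorship 111...222.333.
After op 6 (move_left): buffer="eyqvateyqdeyqh" (len 14), cursors c1@2 c2@8 c3@12, authorship 111...222.333.
After op 7 (insert('n')): buffer="eynqvateynqdeynqh" (len 17), cursors c1@3 c2@10 c3@15, authorship 1111...2222.3333.
After op 8 (insert('l')): buffer="eynlqvateynlqdeynlqh" (len 20), cursors c1@4 c2@12 c3@18, authorship 11111...22222.33333.
Authorship (.=original, N=cursor N): 1 1 1 1 1 . . . 2 2 2 2 2 . 3 3 3 3 3 .
Index 15: author = 3

Answer: cursor 3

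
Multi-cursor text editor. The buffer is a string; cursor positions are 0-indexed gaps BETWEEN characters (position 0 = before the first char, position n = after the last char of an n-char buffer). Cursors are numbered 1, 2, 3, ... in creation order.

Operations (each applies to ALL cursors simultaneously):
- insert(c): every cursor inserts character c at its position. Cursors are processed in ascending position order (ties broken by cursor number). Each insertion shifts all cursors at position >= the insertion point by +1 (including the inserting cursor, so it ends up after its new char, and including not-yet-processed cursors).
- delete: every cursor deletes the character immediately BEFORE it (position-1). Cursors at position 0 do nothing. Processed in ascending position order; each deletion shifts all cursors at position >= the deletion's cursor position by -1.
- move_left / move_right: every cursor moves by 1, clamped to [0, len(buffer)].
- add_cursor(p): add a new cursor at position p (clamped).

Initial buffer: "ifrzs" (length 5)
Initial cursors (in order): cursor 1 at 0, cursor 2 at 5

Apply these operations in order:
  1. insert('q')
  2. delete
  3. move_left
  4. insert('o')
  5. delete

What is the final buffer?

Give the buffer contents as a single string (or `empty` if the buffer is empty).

Answer: ifrzs

Derivation:
After op 1 (insert('q')): buffer="qifrzsq" (len 7), cursors c1@1 c2@7, authorship 1.....2
After op 2 (delete): buffer="ifrzs" (len 5), cursors c1@0 c2@5, authorship .....
After op 3 (move_left): buffer="ifrzs" (len 5), cursors c1@0 c2@4, authorship .....
After op 4 (insert('o')): buffer="oifrzos" (len 7), cursors c1@1 c2@6, authorship 1....2.
After op 5 (delete): buffer="ifrzs" (len 5), cursors c1@0 c2@4, authorship .....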